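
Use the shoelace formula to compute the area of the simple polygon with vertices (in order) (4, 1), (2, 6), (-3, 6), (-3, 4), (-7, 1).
Area = 36

Shoelace formula: Area = (1/2) |Σ_i (x_i · y_{i+1} − x_{i+1} · y_i)| (indices mod n). Compute each cross term:
  (4)(6) − (2)(1) = 22
  (2)(6) − (-3)(6) = 30
  (-3)(4) − (-3)(6) = 6
  (-3)(1) − (-7)(4) = 25
  (-7)(1) − (4)(1) = -11
Sum = 72, so (signed) Area = 72/2 = 36, |Area| = 36.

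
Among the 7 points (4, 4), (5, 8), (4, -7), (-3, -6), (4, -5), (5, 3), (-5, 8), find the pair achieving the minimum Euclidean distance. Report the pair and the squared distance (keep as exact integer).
Pair = ((4, 4), (5, 3)); squared distance = 2

Compute all C(7, 2) = 21 pairwise squared distances (x_i − x_j)² + (y_i − y_j)². The minimum is 2, attained by the pair ((4, 4), (5, 3)).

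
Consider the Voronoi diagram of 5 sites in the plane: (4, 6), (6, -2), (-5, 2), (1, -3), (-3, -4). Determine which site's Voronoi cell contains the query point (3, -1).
Nearest site = (1, -3)

The Voronoi cell of site s contains exactly those query points closer to s than to any other site. Compute squared distances from q = (3, -1) to each site:
  (1 − 3)² + (-3 − -1)² = 8
  (6 − 3)² + (-2 − -1)² = 10
  (-3 − 3)² + (-4 − -1)² = 45
  (4 − 3)² + (6 − -1)² = 50
  (-5 − 3)² + (2 − -1)² = 73
Minimum is attained by (1, -3), so q lies in its Voronoi cell.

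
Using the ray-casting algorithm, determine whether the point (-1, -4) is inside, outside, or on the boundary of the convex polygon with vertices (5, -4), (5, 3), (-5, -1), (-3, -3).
The point (-1, -4) lies strictly outside the polygon

Cast a horizontal ray to the right from the query point and count how many polygon edges it crosses (each edge strictly once or zero times, handled with the usual half-open convention). 
Parity of crossings → even ⇒ outside.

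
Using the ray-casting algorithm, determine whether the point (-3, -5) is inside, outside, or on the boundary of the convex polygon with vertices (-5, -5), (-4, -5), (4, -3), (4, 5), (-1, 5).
The point (-3, -5) lies strictly outside the polygon

Cast a horizontal ray to the right from the query point and count how many polygon edges it crosses (each edge strictly once or zero times, handled with the usual half-open convention). 
Parity of crossings → even ⇒ outside.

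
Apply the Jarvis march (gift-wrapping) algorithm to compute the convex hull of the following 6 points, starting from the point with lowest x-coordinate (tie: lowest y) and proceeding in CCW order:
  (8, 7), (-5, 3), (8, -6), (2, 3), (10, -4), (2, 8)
Hull (CCW) = [(-5, 3), (8, -6), (10, -4), (8, 7), (2, 8)]

Jarvis march: at each step, from the current hull vertex p, select the next vertex q as the point such that every other point lies strictly to the left of (or on) the directed line p → q. (Equivalently: for every other point r, the cross product (q − p) × (r − p) ≥ 0.)
Starting point (lowest x, tie lowest y): (-5, 3). Wrap until returning to start. Resulting hull: (-5, 3), (8, -6), (10, -4), (8, 7), (2, 8).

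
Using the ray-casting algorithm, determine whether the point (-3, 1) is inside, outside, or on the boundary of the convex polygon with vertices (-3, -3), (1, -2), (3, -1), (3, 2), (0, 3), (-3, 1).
The point (-3, 1) lies on the polygon boundary

Boundary check: the query satisfies the collinearity and bounding-box conditions for some polygon edge, so it lies exactly on the boundary.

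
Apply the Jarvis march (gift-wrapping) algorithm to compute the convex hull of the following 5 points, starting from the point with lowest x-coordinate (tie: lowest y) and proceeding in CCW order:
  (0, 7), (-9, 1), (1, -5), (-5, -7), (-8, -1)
Hull (CCW) = [(-9, 1), (-5, -7), (1, -5), (0, 7)]

Jarvis march: at each step, from the current hull vertex p, select the next vertex q as the point such that every other point lies strictly to the left of (or on) the directed line p → q. (Equivalently: for every other point r, the cross product (q − p) × (r − p) ≥ 0.)
Starting point (lowest x, tie lowest y): (-9, 1). Wrap until returning to start. Resulting hull: (-9, 1), (-5, -7), (1, -5), (0, 7).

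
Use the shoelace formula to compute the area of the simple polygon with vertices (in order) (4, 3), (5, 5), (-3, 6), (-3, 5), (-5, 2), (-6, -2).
Area = 42

Shoelace formula: Area = (1/2) |Σ_i (x_i · y_{i+1} − x_{i+1} · y_i)| (indices mod n). Compute each cross term:
  (4)(5) − (5)(3) = 5
  (5)(6) − (-3)(5) = 45
  (-3)(5) − (-3)(6) = 3
  (-3)(2) − (-5)(5) = 19
  (-5)(-2) − (-6)(2) = 22
  (-6)(3) − (4)(-2) = -10
Sum = 84, so (signed) Area = 84/2 = 42, |Area| = 42.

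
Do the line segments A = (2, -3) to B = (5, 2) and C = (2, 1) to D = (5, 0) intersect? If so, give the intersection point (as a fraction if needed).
Yes; intersection at (4, 1/3) (t = 2/3 on AB, s = 2/3 on CD)

Parametrize AB as A + t(B − A) = (2 + 3 t, -3 + 5 t) and CD as C + s(D − C) = (2 + 3 s, 1 + -1 s). Solve the linear system for (t, s). Determinant = 18 ≠ 0, so a unique intersection of the containing lines exists. Solution: t = 2/3, s = 2/3 — both in [0, 1], so the segments cross. Intersection point: (4, 1/3).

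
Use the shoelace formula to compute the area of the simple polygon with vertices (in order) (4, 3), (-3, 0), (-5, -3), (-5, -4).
Area = 12

Shoelace formula: Area = (1/2) |Σ_i (x_i · y_{i+1} − x_{i+1} · y_i)| (indices mod n). Compute each cross term:
  (4)(0) − (-3)(3) = 9
  (-3)(-3) − (-5)(0) = 9
  (-5)(-4) − (-5)(-3) = 5
  (-5)(3) − (4)(-4) = 1
Sum = 24, so (signed) Area = 24/2 = 12, |Area| = 12.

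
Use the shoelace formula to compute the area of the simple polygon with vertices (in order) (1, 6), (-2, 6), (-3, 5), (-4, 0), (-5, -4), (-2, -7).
Area = 42

Shoelace formula: Area = (1/2) |Σ_i (x_i · y_{i+1} − x_{i+1} · y_i)| (indices mod n). Compute each cross term:
  (1)(6) − (-2)(6) = 18
  (-2)(5) − (-3)(6) = 8
  (-3)(0) − (-4)(5) = 20
  (-4)(-4) − (-5)(0) = 16
  (-5)(-7) − (-2)(-4) = 27
  (-2)(6) − (1)(-7) = -5
Sum = 84, so (signed) Area = 84/2 = 42, |Area| = 42.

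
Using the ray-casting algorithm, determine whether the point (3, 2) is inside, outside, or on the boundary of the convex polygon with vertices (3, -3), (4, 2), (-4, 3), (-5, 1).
The point (3, 2) lies strictly inside the polygon

Cast a horizontal ray to the right from the query point and count how many polygon edges it crosses (each edge strictly once or zero times, handled with the usual half-open convention). 
Parity of crossings → odd ⇒ inside.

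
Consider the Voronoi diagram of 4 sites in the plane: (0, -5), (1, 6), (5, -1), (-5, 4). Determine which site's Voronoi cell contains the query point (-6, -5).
Nearest site = (0, -5)

The Voronoi cell of site s contains exactly those query points closer to s than to any other site. Compute squared distances from q = (-6, -5) to each site:
  (0 − -6)² + (-5 − -5)² = 36
  (-5 − -6)² + (4 − -5)² = 82
  (5 − -6)² + (-1 − -5)² = 137
  (1 − -6)² + (6 − -5)² = 170
Minimum is attained by (0, -5), so q lies in its Voronoi cell.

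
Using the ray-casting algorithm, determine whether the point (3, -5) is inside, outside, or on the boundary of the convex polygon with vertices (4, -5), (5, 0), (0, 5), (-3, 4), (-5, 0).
The point (3, -5) lies strictly outside the polygon

Cast a horizontal ray to the right from the query point and count how many polygon edges it crosses (each edge strictly once or zero times, handled with the usual half-open convention). 
Parity of crossings → even ⇒ outside.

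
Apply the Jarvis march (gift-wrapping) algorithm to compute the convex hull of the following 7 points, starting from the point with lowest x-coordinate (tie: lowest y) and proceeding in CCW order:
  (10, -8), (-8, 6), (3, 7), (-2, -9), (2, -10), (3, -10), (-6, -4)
Hull (CCW) = [(-8, 6), (-6, -4), (-2, -9), (2, -10), (3, -10), (10, -8), (3, 7)]

Jarvis march: at each step, from the current hull vertex p, select the next vertex q as the point such that every other point lies strictly to the left of (or on) the directed line p → q. (Equivalently: for every other point r, the cross product (q − p) × (r − p) ≥ 0.)
Starting point (lowest x, tie lowest y): (-8, 6). Wrap until returning to start. Resulting hull: (-8, 6), (-6, -4), (-2, -9), (2, -10), (3, -10), (10, -8), (3, 7).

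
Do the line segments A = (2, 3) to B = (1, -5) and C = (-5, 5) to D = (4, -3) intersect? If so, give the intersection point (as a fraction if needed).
Yes; intersection at (61/40, -4/5) (t = 19/40 on AB, s = 29/40 on CD)

Parametrize AB as A + t(B − A) = (2 + -1 t, 3 + -8 t) and CD as C + s(D − C) = (-5 + 9 s, 5 + -8 s). Solve the linear system for (t, s). Determinant = -80 ≠ 0, so a unique intersection of the containing lines exists. Solution: t = 19/40, s = 29/40 — both in [0, 1], so the segments cross. Intersection point: (61/40, -4/5).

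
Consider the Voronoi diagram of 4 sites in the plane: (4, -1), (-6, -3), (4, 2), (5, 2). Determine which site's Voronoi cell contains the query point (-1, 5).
Nearest site = (4, 2)

The Voronoi cell of site s contains exactly those query points closer to s than to any other site. Compute squared distances from q = (-1, 5) to each site:
  (4 − -1)² + (2 − 5)² = 34
  (5 − -1)² + (2 − 5)² = 45
  (4 − -1)² + (-1 − 5)² = 61
  (-6 − -1)² + (-3 − 5)² = 89
Minimum is attained by (4, 2), so q lies in its Voronoi cell.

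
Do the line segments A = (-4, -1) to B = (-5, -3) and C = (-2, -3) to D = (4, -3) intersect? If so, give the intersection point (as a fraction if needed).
No (intersection of containing lines falls outside at least one segment)

Parametrize and solve: t = 1, s = -1/2. At least one of these is outside [0, 1], so the segments do not intersect.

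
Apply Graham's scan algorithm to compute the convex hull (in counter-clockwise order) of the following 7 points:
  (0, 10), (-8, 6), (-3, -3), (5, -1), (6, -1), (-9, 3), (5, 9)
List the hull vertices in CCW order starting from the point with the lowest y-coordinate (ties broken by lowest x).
Hull (CCW) = [(-3, -3), (6, -1), (5, 9), (0, 10), (-8, 6), (-9, 3)]

Graham scan procedure:
  1. Find the pivot p₀ = point with lowest y (tie → lowest x): (-3, -3).
  2. Sort the remaining points by polar angle around p₀.
  3. Walk through sorted points, maintaining a stack; pop the top while the last three entries make a non-left turn (cross product ≤ 0).
  4. Final stack is the convex hull in CCW order: (-3, -3), (6, -1), (5, 9), (0, 10), (-8, 6), (-9, 3).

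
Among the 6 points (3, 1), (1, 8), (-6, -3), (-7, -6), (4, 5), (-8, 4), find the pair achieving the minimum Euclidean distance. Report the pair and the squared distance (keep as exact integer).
Pair = ((-6, -3), (-7, -6)); squared distance = 10

Compute all C(6, 2) = 15 pairwise squared distances (x_i − x_j)² + (y_i − y_j)². The minimum is 10, attained by the pair ((-6, -3), (-7, -6)).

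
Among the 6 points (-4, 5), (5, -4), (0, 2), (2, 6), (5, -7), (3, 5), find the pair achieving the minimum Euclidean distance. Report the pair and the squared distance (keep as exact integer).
Pair = ((2, 6), (3, 5)); squared distance = 2

Compute all C(6, 2) = 15 pairwise squared distances (x_i − x_j)² + (y_i − y_j)². The minimum is 2, attained by the pair ((2, 6), (3, 5)).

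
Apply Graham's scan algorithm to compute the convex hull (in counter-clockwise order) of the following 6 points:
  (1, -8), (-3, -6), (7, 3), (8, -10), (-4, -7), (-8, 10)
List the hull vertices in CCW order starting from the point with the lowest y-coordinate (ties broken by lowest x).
Hull (CCW) = [(8, -10), (7, 3), (-8, 10), (-4, -7)]

Graham scan procedure:
  1. Find the pivot p₀ = point with lowest y (tie → lowest x): (8, -10).
  2. Sort the remaining points by polar angle around p₀.
  3. Walk through sorted points, maintaining a stack; pop the top while the last three entries make a non-left turn (cross product ≤ 0).
  4. Final stack is the convex hull in CCW order: (8, -10), (7, 3), (-8, 10), (-4, -7).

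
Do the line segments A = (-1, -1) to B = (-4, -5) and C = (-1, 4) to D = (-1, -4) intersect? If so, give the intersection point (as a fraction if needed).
Yes; intersection at (-1, -1) (t = 0 on AB, s = 5/8 on CD)

Parametrize AB as A + t(B − A) = (-1 + -3 t, -1 + -4 t) and CD as C + s(D − C) = (-1 + 0 s, 4 + -8 s). Solve the linear system for (t, s). Determinant = -24 ≠ 0, so a unique intersection of the containing lines exists. Solution: t = 0, s = 5/8 — both in [0, 1], so the segments cross. Intersection point: (-1, -1).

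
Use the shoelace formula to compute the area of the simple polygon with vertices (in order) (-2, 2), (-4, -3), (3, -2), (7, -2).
Area = 49/2

Shoelace formula: Area = (1/2) |Σ_i (x_i · y_{i+1} − x_{i+1} · y_i)| (indices mod n). Compute each cross term:
  (-2)(-3) − (-4)(2) = 14
  (-4)(-2) − (3)(-3) = 17
  (3)(-2) − (7)(-2) = 8
  (7)(2) − (-2)(-2) = 10
Sum = 49, so (signed) Area = 49/2 = 49/2, |Area| = 49/2.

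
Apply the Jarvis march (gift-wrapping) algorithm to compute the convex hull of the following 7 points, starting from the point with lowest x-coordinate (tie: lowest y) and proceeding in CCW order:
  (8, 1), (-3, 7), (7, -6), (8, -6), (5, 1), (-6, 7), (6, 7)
Hull (CCW) = [(-6, 7), (7, -6), (8, -6), (8, 1), (6, 7)]

Jarvis march: at each step, from the current hull vertex p, select the next vertex q as the point such that every other point lies strictly to the left of (or on) the directed line p → q. (Equivalently: for every other point r, the cross product (q − p) × (r − p) ≥ 0.)
Starting point (lowest x, tie lowest y): (-6, 7). Wrap until returning to start. Resulting hull: (-6, 7), (7, -6), (8, -6), (8, 1), (6, 7).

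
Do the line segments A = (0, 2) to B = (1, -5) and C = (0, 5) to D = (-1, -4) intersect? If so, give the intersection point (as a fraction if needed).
No (intersection of containing lines falls outside at least one segment)

Parametrize and solve: t = -3/16, s = 3/16. At least one of these is outside [0, 1], so the segments do not intersect.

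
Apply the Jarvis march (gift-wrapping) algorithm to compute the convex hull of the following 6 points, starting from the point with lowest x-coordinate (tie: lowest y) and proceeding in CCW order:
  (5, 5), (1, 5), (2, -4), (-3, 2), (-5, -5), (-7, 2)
Hull (CCW) = [(-7, 2), (-5, -5), (2, -4), (5, 5), (1, 5)]

Jarvis march: at each step, from the current hull vertex p, select the next vertex q as the point such that every other point lies strictly to the left of (or on) the directed line p → q. (Equivalently: for every other point r, the cross product (q − p) × (r − p) ≥ 0.)
Starting point (lowest x, tie lowest y): (-7, 2). Wrap until returning to start. Resulting hull: (-7, 2), (-5, -5), (2, -4), (5, 5), (1, 5).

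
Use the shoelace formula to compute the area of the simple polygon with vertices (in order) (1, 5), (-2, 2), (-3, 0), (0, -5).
Area = 19

Shoelace formula: Area = (1/2) |Σ_i (x_i · y_{i+1} − x_{i+1} · y_i)| (indices mod n). Compute each cross term:
  (1)(2) − (-2)(5) = 12
  (-2)(0) − (-3)(2) = 6
  (-3)(-5) − (0)(0) = 15
  (0)(5) − (1)(-5) = 5
Sum = 38, so (signed) Area = 38/2 = 19, |Area| = 19.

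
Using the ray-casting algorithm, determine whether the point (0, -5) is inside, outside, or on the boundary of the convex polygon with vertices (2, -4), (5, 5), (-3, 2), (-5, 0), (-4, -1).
The point (0, -5) lies strictly outside the polygon

Cast a horizontal ray to the right from the query point and count how many polygon edges it crosses (each edge strictly once or zero times, handled with the usual half-open convention). 
Parity of crossings → even ⇒ outside.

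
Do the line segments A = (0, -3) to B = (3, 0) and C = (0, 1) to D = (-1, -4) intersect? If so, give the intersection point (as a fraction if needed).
No (intersection of containing lines falls outside at least one segment)

Parametrize and solve: t = -1/3, s = 1. At least one of these is outside [0, 1], so the segments do not intersect.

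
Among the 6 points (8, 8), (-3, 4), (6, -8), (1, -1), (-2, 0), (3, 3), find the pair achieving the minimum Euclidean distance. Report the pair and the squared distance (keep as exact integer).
Pair = ((1, -1), (-2, 0)); squared distance = 10

Compute all C(6, 2) = 15 pairwise squared distances (x_i − x_j)² + (y_i − y_j)². The minimum is 10, attained by the pair ((1, -1), (-2, 0)).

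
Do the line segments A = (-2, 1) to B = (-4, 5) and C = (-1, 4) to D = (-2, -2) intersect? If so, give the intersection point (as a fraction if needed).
No (intersection of containing lines falls outside at least one segment)

Parametrize and solve: t = -3/16, s = 5/8. At least one of these is outside [0, 1], so the segments do not intersect.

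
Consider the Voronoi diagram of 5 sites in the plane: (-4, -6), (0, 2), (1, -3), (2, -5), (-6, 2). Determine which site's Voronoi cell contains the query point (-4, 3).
Nearest site = (-6, 2)

The Voronoi cell of site s contains exactly those query points closer to s than to any other site. Compute squared distances from q = (-4, 3) to each site:
  (-6 − -4)² + (2 − 3)² = 5
  (0 − -4)² + (2 − 3)² = 17
  (1 − -4)² + (-3 − 3)² = 61
  (-4 − -4)² + (-6 − 3)² = 81
  (2 − -4)² + (-5 − 3)² = 100
Minimum is attained by (-6, 2), so q lies in its Voronoi cell.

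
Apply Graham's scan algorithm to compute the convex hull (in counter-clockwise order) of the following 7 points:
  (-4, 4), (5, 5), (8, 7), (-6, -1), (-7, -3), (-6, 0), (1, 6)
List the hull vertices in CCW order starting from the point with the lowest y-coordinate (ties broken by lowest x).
Hull (CCW) = [(-7, -3), (8, 7), (1, 6), (-4, 4), (-6, 0)]

Graham scan procedure:
  1. Find the pivot p₀ = point with lowest y (tie → lowest x): (-7, -3).
  2. Sort the remaining points by polar angle around p₀.
  3. Walk through sorted points, maintaining a stack; pop the top while the last three entries make a non-left turn (cross product ≤ 0).
  4. Final stack is the convex hull in CCW order: (-7, -3), (8, 7), (1, 6), (-4, 4), (-6, 0).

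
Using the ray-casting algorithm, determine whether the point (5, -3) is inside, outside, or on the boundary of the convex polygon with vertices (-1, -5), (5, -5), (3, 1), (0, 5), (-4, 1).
The point (5, -3) lies strictly outside the polygon

Cast a horizontal ray to the right from the query point and count how many polygon edges it crosses (each edge strictly once or zero times, handled with the usual half-open convention). 
Parity of crossings → even ⇒ outside.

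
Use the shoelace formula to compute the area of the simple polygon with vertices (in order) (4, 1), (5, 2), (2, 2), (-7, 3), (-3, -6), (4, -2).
Area = 61

Shoelace formula: Area = (1/2) |Σ_i (x_i · y_{i+1} − x_{i+1} · y_i)| (indices mod n). Compute each cross term:
  (4)(2) − (5)(1) = 3
  (5)(2) − (2)(2) = 6
  (2)(3) − (-7)(2) = 20
  (-7)(-6) − (-3)(3) = 51
  (-3)(-2) − (4)(-6) = 30
  (4)(1) − (4)(-2) = 12
Sum = 122, so (signed) Area = 122/2 = 61, |Area| = 61.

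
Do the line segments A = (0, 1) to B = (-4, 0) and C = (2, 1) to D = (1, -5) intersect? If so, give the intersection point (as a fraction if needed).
No (intersection of containing lines falls outside at least one segment)

Parametrize and solve: t = -12/23, s = -2/23. At least one of these is outside [0, 1], so the segments do not intersect.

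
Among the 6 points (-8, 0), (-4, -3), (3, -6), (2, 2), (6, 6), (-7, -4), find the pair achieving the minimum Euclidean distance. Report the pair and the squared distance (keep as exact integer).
Pair = ((-4, -3), (-7, -4)); squared distance = 10

Compute all C(6, 2) = 15 pairwise squared distances (x_i − x_j)² + (y_i − y_j)². The minimum is 10, attained by the pair ((-4, -3), (-7, -4)).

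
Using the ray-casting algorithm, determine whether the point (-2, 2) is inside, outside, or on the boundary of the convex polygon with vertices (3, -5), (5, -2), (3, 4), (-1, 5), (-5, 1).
The point (-2, 2) lies strictly inside the polygon

Cast a horizontal ray to the right from the query point and count how many polygon edges it crosses (each edge strictly once or zero times, handled with the usual half-open convention). 
Parity of crossings → odd ⇒ inside.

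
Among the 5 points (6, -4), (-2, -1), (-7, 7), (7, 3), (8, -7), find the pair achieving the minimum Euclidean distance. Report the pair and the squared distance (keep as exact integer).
Pair = ((6, -4), (8, -7)); squared distance = 13

Compute all C(5, 2) = 10 pairwise squared distances (x_i − x_j)² + (y_i − y_j)². The minimum is 13, attained by the pair ((6, -4), (8, -7)).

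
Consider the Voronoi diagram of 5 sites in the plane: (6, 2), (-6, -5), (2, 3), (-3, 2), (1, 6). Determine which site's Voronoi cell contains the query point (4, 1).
Nearest site = (6, 2)

The Voronoi cell of site s contains exactly those query points closer to s than to any other site. Compute squared distances from q = (4, 1) to each site:
  (6 − 4)² + (2 − 1)² = 5
  (2 − 4)² + (3 − 1)² = 8
  (1 − 4)² + (6 − 1)² = 34
  (-3 − 4)² + (2 − 1)² = 50
  (-6 − 4)² + (-5 − 1)² = 136
Minimum is attained by (6, 2), so q lies in its Voronoi cell.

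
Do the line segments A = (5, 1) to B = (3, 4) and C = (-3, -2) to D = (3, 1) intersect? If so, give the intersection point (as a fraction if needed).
No (intersection of containing lines falls outside at least one segment)

Parametrize and solve: t = 1/4, s = 5/4. At least one of these is outside [0, 1], so the segments do not intersect.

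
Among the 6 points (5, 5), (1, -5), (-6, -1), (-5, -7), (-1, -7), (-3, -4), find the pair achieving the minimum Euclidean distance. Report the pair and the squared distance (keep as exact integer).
Pair = ((1, -5), (-1, -7)); squared distance = 8

Compute all C(6, 2) = 15 pairwise squared distances (x_i − x_j)² + (y_i − y_j)². The minimum is 8, attained by the pair ((1, -5), (-1, -7)).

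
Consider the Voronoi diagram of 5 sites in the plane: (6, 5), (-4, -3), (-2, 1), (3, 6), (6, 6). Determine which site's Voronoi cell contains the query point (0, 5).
Nearest site = (3, 6)

The Voronoi cell of site s contains exactly those query points closer to s than to any other site. Compute squared distances from q = (0, 5) to each site:
  (3 − 0)² + (6 − 5)² = 10
  (-2 − 0)² + (1 − 5)² = 20
  (6 − 0)² + (5 − 5)² = 36
  (6 − 0)² + (6 − 5)² = 37
  (-4 − 0)² + (-3 − 5)² = 80
Minimum is attained by (3, 6), so q lies in its Voronoi cell.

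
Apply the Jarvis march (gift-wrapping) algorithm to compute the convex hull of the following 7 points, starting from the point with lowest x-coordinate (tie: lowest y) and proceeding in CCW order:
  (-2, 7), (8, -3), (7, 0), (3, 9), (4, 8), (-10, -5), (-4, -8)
Hull (CCW) = [(-10, -5), (-4, -8), (8, -3), (7, 0), (4, 8), (3, 9), (-2, 7)]

Jarvis march: at each step, from the current hull vertex p, select the next vertex q as the point such that every other point lies strictly to the left of (or on) the directed line p → q. (Equivalently: for every other point r, the cross product (q − p) × (r − p) ≥ 0.)
Starting point (lowest x, tie lowest y): (-10, -5). Wrap until returning to start. Resulting hull: (-10, -5), (-4, -8), (8, -3), (7, 0), (4, 8), (3, 9), (-2, 7).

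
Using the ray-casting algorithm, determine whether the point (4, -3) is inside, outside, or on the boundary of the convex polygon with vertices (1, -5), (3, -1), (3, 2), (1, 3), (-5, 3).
The point (4, -3) lies strictly outside the polygon

Cast a horizontal ray to the right from the query point and count how many polygon edges it crosses (each edge strictly once or zero times, handled with the usual half-open convention). 
Parity of crossings → even ⇒ outside.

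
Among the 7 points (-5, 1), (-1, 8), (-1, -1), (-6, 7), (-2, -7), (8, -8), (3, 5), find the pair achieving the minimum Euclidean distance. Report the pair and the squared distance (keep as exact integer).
Pair = ((-5, 1), (-1, -1)); squared distance = 20

Compute all C(7, 2) = 21 pairwise squared distances (x_i − x_j)² + (y_i − y_j)². The minimum is 20, attained by the pair ((-5, 1), (-1, -1)).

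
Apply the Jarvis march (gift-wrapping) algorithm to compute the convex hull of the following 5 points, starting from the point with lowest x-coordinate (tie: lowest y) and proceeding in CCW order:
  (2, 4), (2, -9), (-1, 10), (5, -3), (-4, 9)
Hull (CCW) = [(-4, 9), (2, -9), (5, -3), (2, 4), (-1, 10)]

Jarvis march: at each step, from the current hull vertex p, select the next vertex q as the point such that every other point lies strictly to the left of (or on) the directed line p → q. (Equivalently: for every other point r, the cross product (q − p) × (r − p) ≥ 0.)
Starting point (lowest x, tie lowest y): (-4, 9). Wrap until returning to start. Resulting hull: (-4, 9), (2, -9), (5, -3), (2, 4), (-1, 10).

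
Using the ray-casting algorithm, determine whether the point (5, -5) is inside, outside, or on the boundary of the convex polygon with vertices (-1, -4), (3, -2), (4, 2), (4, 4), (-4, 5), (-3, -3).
The point (5, -5) lies strictly outside the polygon

Cast a horizontal ray to the right from the query point and count how many polygon edges it crosses (each edge strictly once or zero times, handled with the usual half-open convention). 
Parity of crossings → even ⇒ outside.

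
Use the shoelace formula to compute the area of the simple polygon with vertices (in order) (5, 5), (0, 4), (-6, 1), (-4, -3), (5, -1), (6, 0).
Area = 121/2

Shoelace formula: Area = (1/2) |Σ_i (x_i · y_{i+1} − x_{i+1} · y_i)| (indices mod n). Compute each cross term:
  (5)(4) − (0)(5) = 20
  (0)(1) − (-6)(4) = 24
  (-6)(-3) − (-4)(1) = 22
  (-4)(-1) − (5)(-3) = 19
  (5)(0) − (6)(-1) = 6
  (6)(5) − (5)(0) = 30
Sum = 121, so (signed) Area = 121/2 = 121/2, |Area| = 121/2.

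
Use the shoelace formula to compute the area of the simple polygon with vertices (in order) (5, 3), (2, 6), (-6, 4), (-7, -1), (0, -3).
Area = 69

Shoelace formula: Area = (1/2) |Σ_i (x_i · y_{i+1} − x_{i+1} · y_i)| (indices mod n). Compute each cross term:
  (5)(6) − (2)(3) = 24
  (2)(4) − (-6)(6) = 44
  (-6)(-1) − (-7)(4) = 34
  (-7)(-3) − (0)(-1) = 21
  (0)(3) − (5)(-3) = 15
Sum = 138, so (signed) Area = 138/2 = 69, |Area| = 69.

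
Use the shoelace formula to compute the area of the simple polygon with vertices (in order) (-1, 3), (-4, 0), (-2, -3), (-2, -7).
Area = 19/2

Shoelace formula: Area = (1/2) |Σ_i (x_i · y_{i+1} − x_{i+1} · y_i)| (indices mod n). Compute each cross term:
  (-1)(0) − (-4)(3) = 12
  (-4)(-3) − (-2)(0) = 12
  (-2)(-7) − (-2)(-3) = 8
  (-2)(3) − (-1)(-7) = -13
Sum = 19, so (signed) Area = 19/2 = 19/2, |Area| = 19/2.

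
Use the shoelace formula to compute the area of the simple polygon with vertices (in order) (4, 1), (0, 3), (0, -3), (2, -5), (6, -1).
Area = 28

Shoelace formula: Area = (1/2) |Σ_i (x_i · y_{i+1} − x_{i+1} · y_i)| (indices mod n). Compute each cross term:
  (4)(3) − (0)(1) = 12
  (0)(-3) − (0)(3) = 0
  (0)(-5) − (2)(-3) = 6
  (2)(-1) − (6)(-5) = 28
  (6)(1) − (4)(-1) = 10
Sum = 56, so (signed) Area = 56/2 = 28, |Area| = 28.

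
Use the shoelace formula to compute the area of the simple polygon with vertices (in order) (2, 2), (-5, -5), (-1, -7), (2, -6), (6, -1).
Area = 49

Shoelace formula: Area = (1/2) |Σ_i (x_i · y_{i+1} − x_{i+1} · y_i)| (indices mod n). Compute each cross term:
  (2)(-5) − (-5)(2) = 0
  (-5)(-7) − (-1)(-5) = 30
  (-1)(-6) − (2)(-7) = 20
  (2)(-1) − (6)(-6) = 34
  (6)(2) − (2)(-1) = 14
Sum = 98, so (signed) Area = 98/2 = 49, |Area| = 49.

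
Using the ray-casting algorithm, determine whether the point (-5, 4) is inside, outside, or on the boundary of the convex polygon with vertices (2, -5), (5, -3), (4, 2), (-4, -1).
The point (-5, 4) lies strictly outside the polygon

Cast a horizontal ray to the right from the query point and count how many polygon edges it crosses (each edge strictly once or zero times, handled with the usual half-open convention). 
Parity of crossings → even ⇒ outside.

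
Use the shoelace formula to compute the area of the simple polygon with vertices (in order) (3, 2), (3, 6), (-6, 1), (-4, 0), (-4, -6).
Area = 89/2

Shoelace formula: Area = (1/2) |Σ_i (x_i · y_{i+1} − x_{i+1} · y_i)| (indices mod n). Compute each cross term:
  (3)(6) − (3)(2) = 12
  (3)(1) − (-6)(6) = 39
  (-6)(0) − (-4)(1) = 4
  (-4)(-6) − (-4)(0) = 24
  (-4)(2) − (3)(-6) = 10
Sum = 89, so (signed) Area = 89/2 = 89/2, |Area| = 89/2.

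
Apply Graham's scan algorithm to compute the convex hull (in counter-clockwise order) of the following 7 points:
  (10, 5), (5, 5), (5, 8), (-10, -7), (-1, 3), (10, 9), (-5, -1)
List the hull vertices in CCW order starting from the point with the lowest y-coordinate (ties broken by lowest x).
Hull (CCW) = [(-10, -7), (10, 5), (10, 9), (5, 8), (-1, 3), (-5, -1)]

Graham scan procedure:
  1. Find the pivot p₀ = point with lowest y (tie → lowest x): (-10, -7).
  2. Sort the remaining points by polar angle around p₀.
  3. Walk through sorted points, maintaining a stack; pop the top while the last three entries make a non-left turn (cross product ≤ 0).
  4. Final stack is the convex hull in CCW order: (-10, -7), (10, 5), (10, 9), (5, 8), (-1, 3), (-5, -1).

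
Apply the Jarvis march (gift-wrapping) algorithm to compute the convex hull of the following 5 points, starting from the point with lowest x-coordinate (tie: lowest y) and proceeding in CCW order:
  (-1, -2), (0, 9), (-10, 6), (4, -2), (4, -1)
Hull (CCW) = [(-10, 6), (-1, -2), (4, -2), (4, -1), (0, 9)]

Jarvis march: at each step, from the current hull vertex p, select the next vertex q as the point such that every other point lies strictly to the left of (or on) the directed line p → q. (Equivalently: for every other point r, the cross product (q − p) × (r − p) ≥ 0.)
Starting point (lowest x, tie lowest y): (-10, 6). Wrap until returning to start. Resulting hull: (-10, 6), (-1, -2), (4, -2), (4, -1), (0, 9).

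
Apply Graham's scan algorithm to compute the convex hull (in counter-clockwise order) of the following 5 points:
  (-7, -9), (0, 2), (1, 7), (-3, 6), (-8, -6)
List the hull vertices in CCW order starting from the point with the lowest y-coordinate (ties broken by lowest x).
Hull (CCW) = [(-7, -9), (0, 2), (1, 7), (-3, 6), (-8, -6)]

Graham scan procedure:
  1. Find the pivot p₀ = point with lowest y (tie → lowest x): (-7, -9).
  2. Sort the remaining points by polar angle around p₀.
  3. Walk through sorted points, maintaining a stack; pop the top while the last three entries make a non-left turn (cross product ≤ 0).
  4. Final stack is the convex hull in CCW order: (-7, -9), (0, 2), (1, 7), (-3, 6), (-8, -6).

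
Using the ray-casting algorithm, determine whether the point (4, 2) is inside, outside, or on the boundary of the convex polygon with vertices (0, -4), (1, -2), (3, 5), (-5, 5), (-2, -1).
The point (4, 2) lies strictly outside the polygon

Cast a horizontal ray to the right from the query point and count how many polygon edges it crosses (each edge strictly once or zero times, handled with the usual half-open convention). 
Parity of crossings → even ⇒ outside.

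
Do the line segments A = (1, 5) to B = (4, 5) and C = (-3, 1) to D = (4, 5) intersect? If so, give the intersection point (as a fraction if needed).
Yes; intersection at (4, 5) (t = 1 on AB, s = 1 on CD)

Parametrize AB as A + t(B − A) = (1 + 3 t, 5 + 0 t) and CD as C + s(D − C) = (-3 + 7 s, 1 + 4 s). Solve the linear system for (t, s). Determinant = -12 ≠ 0, so a unique intersection of the containing lines exists. Solution: t = 1, s = 1 — both in [0, 1], so the segments cross. Intersection point: (4, 5).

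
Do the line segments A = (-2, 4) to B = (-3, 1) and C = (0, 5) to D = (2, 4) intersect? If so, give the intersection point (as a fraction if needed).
No (intersection of containing lines falls outside at least one segment)

Parametrize and solve: t = -4/7, s = -5/7. At least one of these is outside [0, 1], so the segments do not intersect.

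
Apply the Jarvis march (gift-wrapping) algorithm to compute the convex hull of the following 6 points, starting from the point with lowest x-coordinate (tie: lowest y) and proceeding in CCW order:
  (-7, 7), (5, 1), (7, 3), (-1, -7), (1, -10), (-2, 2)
Hull (CCW) = [(-7, 7), (-1, -7), (1, -10), (7, 3)]

Jarvis march: at each step, from the current hull vertex p, select the next vertex q as the point such that every other point lies strictly to the left of (or on) the directed line p → q. (Equivalently: for every other point r, the cross product (q − p) × (r − p) ≥ 0.)
Starting point (lowest x, tie lowest y): (-7, 7). Wrap until returning to start. Resulting hull: (-7, 7), (-1, -7), (1, -10), (7, 3).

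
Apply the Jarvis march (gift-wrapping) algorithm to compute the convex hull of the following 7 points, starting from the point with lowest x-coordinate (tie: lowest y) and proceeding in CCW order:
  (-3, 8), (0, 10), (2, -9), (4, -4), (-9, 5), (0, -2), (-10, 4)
Hull (CCW) = [(-10, 4), (2, -9), (4, -4), (0, 10), (-9, 5)]

Jarvis march: at each step, from the current hull vertex p, select the next vertex q as the point such that every other point lies strictly to the left of (or on) the directed line p → q. (Equivalently: for every other point r, the cross product (q − p) × (r − p) ≥ 0.)
Starting point (lowest x, tie lowest y): (-10, 4). Wrap until returning to start. Resulting hull: (-10, 4), (2, -9), (4, -4), (0, 10), (-9, 5).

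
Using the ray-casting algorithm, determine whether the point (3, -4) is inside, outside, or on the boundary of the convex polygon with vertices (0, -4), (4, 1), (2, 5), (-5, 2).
The point (3, -4) lies strictly outside the polygon

Cast a horizontal ray to the right from the query point and count how many polygon edges it crosses (each edge strictly once or zero times, handled with the usual half-open convention). 
Parity of crossings → even ⇒ outside.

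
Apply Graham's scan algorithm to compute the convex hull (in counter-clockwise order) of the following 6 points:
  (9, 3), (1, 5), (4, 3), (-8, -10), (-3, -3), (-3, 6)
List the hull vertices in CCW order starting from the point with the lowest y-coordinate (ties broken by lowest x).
Hull (CCW) = [(-8, -10), (9, 3), (-3, 6)]

Graham scan procedure:
  1. Find the pivot p₀ = point with lowest y (tie → lowest x): (-8, -10).
  2. Sort the remaining points by polar angle around p₀.
  3. Walk through sorted points, maintaining a stack; pop the top while the last three entries make a non-left turn (cross product ≤ 0).
  4. Final stack is the convex hull in CCW order: (-8, -10), (9, 3), (-3, 6).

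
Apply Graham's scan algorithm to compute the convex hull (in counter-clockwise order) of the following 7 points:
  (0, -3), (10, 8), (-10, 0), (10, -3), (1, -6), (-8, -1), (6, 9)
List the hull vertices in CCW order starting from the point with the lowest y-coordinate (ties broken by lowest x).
Hull (CCW) = [(1, -6), (10, -3), (10, 8), (6, 9), (-10, 0)]

Graham scan procedure:
  1. Find the pivot p₀ = point with lowest y (tie → lowest x): (1, -6).
  2. Sort the remaining points by polar angle around p₀.
  3. Walk through sorted points, maintaining a stack; pop the top while the last three entries make a non-left turn (cross product ≤ 0).
  4. Final stack is the convex hull in CCW order: (1, -6), (10, -3), (10, 8), (6, 9), (-10, 0).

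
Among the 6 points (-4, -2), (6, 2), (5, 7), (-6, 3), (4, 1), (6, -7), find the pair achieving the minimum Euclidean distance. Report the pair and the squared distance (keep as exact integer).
Pair = ((6, 2), (4, 1)); squared distance = 5

Compute all C(6, 2) = 15 pairwise squared distances (x_i − x_j)² + (y_i − y_j)². The minimum is 5, attained by the pair ((6, 2), (4, 1)).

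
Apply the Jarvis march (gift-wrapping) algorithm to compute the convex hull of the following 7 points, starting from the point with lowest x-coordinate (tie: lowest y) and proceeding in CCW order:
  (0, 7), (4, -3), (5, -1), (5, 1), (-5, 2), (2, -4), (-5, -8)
Hull (CCW) = [(-5, -8), (4, -3), (5, -1), (5, 1), (0, 7), (-5, 2)]

Jarvis march: at each step, from the current hull vertex p, select the next vertex q as the point such that every other point lies strictly to the left of (or on) the directed line p → q. (Equivalently: for every other point r, the cross product (q − p) × (r − p) ≥ 0.)
Starting point (lowest x, tie lowest y): (-5, -8). Wrap until returning to start. Resulting hull: (-5, -8), (4, -3), (5, -1), (5, 1), (0, 7), (-5, 2).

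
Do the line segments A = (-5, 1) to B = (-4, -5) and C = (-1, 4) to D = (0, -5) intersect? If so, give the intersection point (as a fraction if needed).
No (intersection of containing lines falls outside at least one segment)

Parametrize and solve: t = 13, s = 9. At least one of these is outside [0, 1], so the segments do not intersect.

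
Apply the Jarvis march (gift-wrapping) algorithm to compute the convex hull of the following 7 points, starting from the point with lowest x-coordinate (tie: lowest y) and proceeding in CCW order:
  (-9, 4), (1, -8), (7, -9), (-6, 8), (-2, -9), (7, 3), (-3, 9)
Hull (CCW) = [(-9, 4), (-2, -9), (7, -9), (7, 3), (-3, 9), (-6, 8)]

Jarvis march: at each step, from the current hull vertex p, select the next vertex q as the point such that every other point lies strictly to the left of (or on) the directed line p → q. (Equivalently: for every other point r, the cross product (q − p) × (r − p) ≥ 0.)
Starting point (lowest x, tie lowest y): (-9, 4). Wrap until returning to start. Resulting hull: (-9, 4), (-2, -9), (7, -9), (7, 3), (-3, 9), (-6, 8).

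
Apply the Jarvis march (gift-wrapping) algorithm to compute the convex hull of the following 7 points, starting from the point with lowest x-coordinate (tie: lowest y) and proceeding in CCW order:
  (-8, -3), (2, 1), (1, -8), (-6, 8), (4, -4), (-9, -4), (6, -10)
Hull (CCW) = [(-9, -4), (6, -10), (4, -4), (2, 1), (-6, 8)]

Jarvis march: at each step, from the current hull vertex p, select the next vertex q as the point such that every other point lies strictly to the left of (or on) the directed line p → q. (Equivalently: for every other point r, the cross product (q − p) × (r − p) ≥ 0.)
Starting point (lowest x, tie lowest y): (-9, -4). Wrap until returning to start. Resulting hull: (-9, -4), (6, -10), (4, -4), (2, 1), (-6, 8).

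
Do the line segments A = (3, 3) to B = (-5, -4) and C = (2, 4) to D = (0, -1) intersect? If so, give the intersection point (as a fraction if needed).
Yes; intersection at (11/13, 29/26) (t = 7/26 on AB, s = 15/26 on CD)

Parametrize AB as A + t(B − A) = (3 + -8 t, 3 + -7 t) and CD as C + s(D − C) = (2 + -2 s, 4 + -5 s). Solve the linear system for (t, s). Determinant = -26 ≠ 0, so a unique intersection of the containing lines exists. Solution: t = 7/26, s = 15/26 — both in [0, 1], so the segments cross. Intersection point: (11/13, 29/26).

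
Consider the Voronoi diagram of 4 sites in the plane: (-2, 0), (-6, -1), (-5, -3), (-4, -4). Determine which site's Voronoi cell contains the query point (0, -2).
Nearest site = (-2, 0)

The Voronoi cell of site s contains exactly those query points closer to s than to any other site. Compute squared distances from q = (0, -2) to each site:
  (-2 − 0)² + (0 − -2)² = 8
  (-4 − 0)² + (-4 − -2)² = 20
  (-5 − 0)² + (-3 − -2)² = 26
  (-6 − 0)² + (-1 − -2)² = 37
Minimum is attained by (-2, 0), so q lies in its Voronoi cell.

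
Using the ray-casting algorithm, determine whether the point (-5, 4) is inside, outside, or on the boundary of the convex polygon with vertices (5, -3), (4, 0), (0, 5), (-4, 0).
The point (-5, 4) lies strictly outside the polygon

Cast a horizontal ray to the right from the query point and count how many polygon edges it crosses (each edge strictly once or zero times, handled with the usual half-open convention). 
Parity of crossings → even ⇒ outside.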